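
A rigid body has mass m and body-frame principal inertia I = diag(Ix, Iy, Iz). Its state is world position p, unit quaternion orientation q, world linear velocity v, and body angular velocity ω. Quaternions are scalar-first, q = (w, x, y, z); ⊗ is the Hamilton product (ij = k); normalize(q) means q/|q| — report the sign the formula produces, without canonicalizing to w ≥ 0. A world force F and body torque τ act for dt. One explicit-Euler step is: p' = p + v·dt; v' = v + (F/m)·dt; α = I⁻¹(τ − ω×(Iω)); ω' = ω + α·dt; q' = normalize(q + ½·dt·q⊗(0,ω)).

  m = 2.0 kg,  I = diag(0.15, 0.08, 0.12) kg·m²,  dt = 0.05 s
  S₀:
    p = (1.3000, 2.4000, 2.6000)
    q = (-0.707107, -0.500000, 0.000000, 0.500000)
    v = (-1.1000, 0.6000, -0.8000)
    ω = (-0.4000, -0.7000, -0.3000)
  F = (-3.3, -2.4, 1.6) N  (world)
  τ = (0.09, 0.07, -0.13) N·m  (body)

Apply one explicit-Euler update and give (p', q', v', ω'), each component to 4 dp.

p' = (1.2450, 2.4300, 2.5600)
q' = (-0.7082, -0.4841, 0.0036, 0.5139)
v' = (-1.1825, 0.5400, -0.7600)
ω' = (-0.3728, -0.6585, -0.3460)

precession coupling ω×(Iω) = (0.0084, 0.0036, -0.0196)
angular accel α = (0.5440, 0.8300, -0.9200)
ω + α·dt = (-0.3728, -0.6585, -0.3460)
2q̇ = q⊗(0,ω) = (-0.0500000, 0.6328428, 0.1449749, 0.5621321)
q + ½dt·q⊗(0,ω), renormalized = (-0.7082, -0.4841, 0.0036, 0.5139)
p' = p + v·dt = (1.2450, 2.4300, 2.5600)
v + (F/m)dt = (-1.1825, 0.5400, -0.7600)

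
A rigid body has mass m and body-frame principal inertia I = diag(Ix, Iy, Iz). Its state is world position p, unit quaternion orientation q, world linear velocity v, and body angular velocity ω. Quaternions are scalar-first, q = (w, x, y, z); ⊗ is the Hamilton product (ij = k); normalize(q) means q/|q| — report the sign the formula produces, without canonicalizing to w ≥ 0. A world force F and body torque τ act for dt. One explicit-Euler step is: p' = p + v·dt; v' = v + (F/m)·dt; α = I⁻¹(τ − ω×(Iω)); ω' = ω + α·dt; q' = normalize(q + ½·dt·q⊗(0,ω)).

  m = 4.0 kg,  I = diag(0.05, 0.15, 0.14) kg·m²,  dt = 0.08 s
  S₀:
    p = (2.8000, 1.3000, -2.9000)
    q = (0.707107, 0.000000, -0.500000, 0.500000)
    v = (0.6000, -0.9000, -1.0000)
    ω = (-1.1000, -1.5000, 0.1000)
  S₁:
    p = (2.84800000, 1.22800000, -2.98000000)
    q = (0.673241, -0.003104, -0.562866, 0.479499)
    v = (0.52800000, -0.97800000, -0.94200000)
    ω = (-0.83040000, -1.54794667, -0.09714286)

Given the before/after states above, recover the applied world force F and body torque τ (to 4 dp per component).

F = (-3.6000, -3.9000, 2.9000)
τ = (0.1700, -0.0800, -0.1800)

rate change Δω = (0.26960000, -0.04794667, -0.19714286)
I·α + gyro = (0.1700, -0.0800, -0.1800)
velocity change Δv = (-0.07200000, -0.07800000, 0.05800000)
m·(v₁−v₀)/dt = (-3.6000, -3.9000, 2.9000)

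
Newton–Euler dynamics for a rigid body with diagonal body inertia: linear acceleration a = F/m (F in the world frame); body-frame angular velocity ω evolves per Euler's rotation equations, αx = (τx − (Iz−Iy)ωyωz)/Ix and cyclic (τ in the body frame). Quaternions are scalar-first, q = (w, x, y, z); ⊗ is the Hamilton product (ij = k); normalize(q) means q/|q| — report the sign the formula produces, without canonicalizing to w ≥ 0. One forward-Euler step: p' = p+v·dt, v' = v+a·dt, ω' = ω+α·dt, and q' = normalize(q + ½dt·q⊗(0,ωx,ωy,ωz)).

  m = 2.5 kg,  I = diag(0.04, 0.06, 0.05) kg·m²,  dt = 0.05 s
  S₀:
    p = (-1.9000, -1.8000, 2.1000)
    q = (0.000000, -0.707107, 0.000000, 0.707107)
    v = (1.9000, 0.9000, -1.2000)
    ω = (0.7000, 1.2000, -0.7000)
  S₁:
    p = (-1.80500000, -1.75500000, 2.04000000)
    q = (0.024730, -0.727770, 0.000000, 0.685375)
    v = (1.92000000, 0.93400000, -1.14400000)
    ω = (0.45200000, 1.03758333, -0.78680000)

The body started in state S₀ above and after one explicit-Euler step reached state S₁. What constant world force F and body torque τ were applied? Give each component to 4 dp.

rate change Δω = (-0.24800000, -0.16241667, -0.08680000)
gyro term ω₀×Iω₀ = (0.0084, 0.0049, 0.0168)
applied torque τ = (-0.1900, -0.1900, -0.0700)
v₁ − v₀ = (0.02000000, 0.03400000, 0.05600000)
F = m·Δv/dt = (1.0000, 1.7000, 2.8000)

F = (1.0000, 1.7000, 2.8000)
τ = (-0.1900, -0.1900, -0.0700)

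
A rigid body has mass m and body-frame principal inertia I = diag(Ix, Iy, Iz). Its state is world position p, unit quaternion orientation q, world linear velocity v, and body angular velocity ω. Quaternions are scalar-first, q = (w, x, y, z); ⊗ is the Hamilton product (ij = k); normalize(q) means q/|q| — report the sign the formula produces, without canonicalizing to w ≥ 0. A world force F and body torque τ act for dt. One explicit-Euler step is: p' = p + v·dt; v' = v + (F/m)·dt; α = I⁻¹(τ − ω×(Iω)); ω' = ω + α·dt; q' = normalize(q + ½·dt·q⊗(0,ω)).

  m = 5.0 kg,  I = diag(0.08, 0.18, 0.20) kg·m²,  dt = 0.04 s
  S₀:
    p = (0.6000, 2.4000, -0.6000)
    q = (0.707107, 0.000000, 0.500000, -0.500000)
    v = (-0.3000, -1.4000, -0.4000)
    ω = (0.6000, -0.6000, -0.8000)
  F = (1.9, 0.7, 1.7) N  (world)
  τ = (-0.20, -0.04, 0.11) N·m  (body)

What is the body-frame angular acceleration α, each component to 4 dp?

precession coupling ω×(Iω) = (0.0096, 0.0576, -0.0360)
angular accel α = (-2.6200, -0.5422, 0.7300)

α = (-2.6200, -0.5422, 0.7300)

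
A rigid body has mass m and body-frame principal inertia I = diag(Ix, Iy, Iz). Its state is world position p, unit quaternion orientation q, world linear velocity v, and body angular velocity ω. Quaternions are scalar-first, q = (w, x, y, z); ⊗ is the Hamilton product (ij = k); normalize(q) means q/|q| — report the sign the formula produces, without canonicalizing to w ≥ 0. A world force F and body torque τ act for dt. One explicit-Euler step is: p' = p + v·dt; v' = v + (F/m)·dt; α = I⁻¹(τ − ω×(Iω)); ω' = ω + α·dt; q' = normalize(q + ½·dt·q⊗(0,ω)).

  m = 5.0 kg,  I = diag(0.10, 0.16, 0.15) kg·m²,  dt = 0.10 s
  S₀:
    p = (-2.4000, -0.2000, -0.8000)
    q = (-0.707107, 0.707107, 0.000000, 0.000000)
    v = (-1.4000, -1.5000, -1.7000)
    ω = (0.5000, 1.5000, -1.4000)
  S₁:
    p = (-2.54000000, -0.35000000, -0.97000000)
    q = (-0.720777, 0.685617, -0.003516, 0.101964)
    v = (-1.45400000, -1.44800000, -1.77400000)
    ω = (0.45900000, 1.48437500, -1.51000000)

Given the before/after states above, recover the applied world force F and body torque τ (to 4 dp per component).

ω₁ − ω₀ = (-0.04100000, -0.01562500, -0.11000000)
ω₀×(Iω₀) = (0.0210, 0.0350, 0.0450)
τ = I·(Δω/dt) + ω₀×(Iω₀) = (-0.0200, 0.0100, -0.1200)
v₁ − v₀ = (-0.05400000, 0.05200000, -0.07400000)
F = m·Δv/dt = (-2.7000, 2.6000, -3.7000)

F = (-2.7000, 2.6000, -3.7000)
τ = (-0.0200, 0.0100, -0.1200)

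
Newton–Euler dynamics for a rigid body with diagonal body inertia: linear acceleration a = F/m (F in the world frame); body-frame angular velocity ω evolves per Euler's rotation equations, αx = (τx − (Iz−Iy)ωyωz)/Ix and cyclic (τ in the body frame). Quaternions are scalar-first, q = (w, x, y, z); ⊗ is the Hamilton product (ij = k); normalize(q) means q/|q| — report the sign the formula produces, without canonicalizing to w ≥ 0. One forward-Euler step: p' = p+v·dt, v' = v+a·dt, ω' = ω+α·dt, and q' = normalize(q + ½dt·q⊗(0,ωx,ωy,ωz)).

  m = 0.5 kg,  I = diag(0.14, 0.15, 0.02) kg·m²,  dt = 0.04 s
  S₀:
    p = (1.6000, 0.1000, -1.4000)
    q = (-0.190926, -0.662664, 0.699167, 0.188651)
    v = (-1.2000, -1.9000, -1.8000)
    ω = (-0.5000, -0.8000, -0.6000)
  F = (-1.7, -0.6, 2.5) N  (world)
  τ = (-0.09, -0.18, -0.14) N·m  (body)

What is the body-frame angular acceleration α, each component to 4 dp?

gyro term ω×Iω = (-0.0624, 0.0360, 0.0040)
angular accel α = (-0.1971, -1.4400, -7.2000)

α = (-0.1971, -1.4400, -7.2000)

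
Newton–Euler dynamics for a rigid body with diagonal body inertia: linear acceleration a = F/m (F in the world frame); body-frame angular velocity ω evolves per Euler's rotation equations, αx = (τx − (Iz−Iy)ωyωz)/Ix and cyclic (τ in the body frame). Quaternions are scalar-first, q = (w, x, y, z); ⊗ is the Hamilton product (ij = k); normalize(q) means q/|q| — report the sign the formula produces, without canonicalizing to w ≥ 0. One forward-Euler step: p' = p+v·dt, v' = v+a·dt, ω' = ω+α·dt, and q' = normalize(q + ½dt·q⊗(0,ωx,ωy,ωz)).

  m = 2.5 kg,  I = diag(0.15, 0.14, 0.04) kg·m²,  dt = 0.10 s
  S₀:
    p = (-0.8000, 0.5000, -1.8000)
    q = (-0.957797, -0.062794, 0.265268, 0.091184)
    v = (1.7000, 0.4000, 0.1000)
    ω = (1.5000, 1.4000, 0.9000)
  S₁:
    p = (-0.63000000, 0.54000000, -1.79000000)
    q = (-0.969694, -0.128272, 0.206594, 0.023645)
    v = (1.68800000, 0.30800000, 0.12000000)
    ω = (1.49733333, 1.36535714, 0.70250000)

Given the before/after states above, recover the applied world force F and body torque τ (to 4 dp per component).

velocity change Δv = (-0.01200000, -0.09200000, 0.02000000)
applied force F = (-0.3000, -2.3000, 0.5000)
Δω = ω₁−ω₀ = (-0.00266667, -0.03464286, -0.19750000)
τ = I·(Δω/dt) + ω₀×(Iω₀) = (-0.1300, 0.1000, -0.1000)

F = (-0.3000, -2.3000, 0.5000)
τ = (-0.1300, 0.1000, -0.1000)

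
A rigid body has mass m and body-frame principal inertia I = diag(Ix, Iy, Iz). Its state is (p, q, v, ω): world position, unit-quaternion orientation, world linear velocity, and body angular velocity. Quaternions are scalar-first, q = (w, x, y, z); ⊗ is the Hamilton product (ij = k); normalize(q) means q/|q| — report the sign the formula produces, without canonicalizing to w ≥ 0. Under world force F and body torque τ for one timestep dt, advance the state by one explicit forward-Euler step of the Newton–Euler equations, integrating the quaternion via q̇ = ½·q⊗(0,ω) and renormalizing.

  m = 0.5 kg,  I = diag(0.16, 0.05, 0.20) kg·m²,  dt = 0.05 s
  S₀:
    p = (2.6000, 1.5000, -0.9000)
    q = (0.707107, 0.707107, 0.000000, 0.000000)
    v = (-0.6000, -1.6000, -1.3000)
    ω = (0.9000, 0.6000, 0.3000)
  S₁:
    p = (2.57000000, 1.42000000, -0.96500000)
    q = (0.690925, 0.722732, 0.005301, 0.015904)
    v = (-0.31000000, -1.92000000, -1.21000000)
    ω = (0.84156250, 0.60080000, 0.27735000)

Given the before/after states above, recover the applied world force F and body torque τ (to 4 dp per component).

velocity change Δv = (0.29000000, -0.32000000, 0.09000000)
m·(v₁−v₀)/dt = (2.9000, -3.2000, 0.9000)
ω₁ − ω₀ = (-0.05843750, 0.00080000, -0.02265000)
precession coupling = (0.0270, -0.0108, -0.0594)
τ = I·(Δω/dt) + ω₀×(Iω₀) = (-0.1600, -0.0100, -0.1500)

F = (2.9000, -3.2000, 0.9000)
τ = (-0.1600, -0.0100, -0.1500)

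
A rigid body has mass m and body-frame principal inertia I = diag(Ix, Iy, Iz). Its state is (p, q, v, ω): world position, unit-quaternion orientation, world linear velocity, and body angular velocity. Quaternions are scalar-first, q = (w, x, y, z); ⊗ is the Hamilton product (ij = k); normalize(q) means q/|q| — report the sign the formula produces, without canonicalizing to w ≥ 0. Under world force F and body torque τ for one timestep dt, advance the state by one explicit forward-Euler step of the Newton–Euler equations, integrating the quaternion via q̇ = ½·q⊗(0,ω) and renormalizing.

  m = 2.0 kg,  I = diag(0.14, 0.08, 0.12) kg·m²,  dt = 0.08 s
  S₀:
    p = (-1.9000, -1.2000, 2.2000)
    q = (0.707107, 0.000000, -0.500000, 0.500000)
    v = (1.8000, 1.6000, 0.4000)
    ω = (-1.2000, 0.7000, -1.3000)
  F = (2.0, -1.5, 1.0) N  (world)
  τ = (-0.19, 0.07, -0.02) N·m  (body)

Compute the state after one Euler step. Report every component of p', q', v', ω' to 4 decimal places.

p' = (-1.7560, -1.0720, 2.2320)
q' = (0.7450, -0.0219, -0.5027, 0.4380)
v' = (1.8800, 1.5400, 0.4400)
ω' = (-1.2878, 0.7388, -1.3469)

precession coupling ω×(Iω) = (-0.0364, 0.0312, 0.0504)
α = I⁻¹(τ − ω×Iω) = (-1.0971, 0.4850, -0.5867)
ω + α·dt = (-1.2878, 0.7388, -1.3469)
2q̇ = q⊗(0,ω) = (1.0000000, -0.5485284, -0.1050251, -1.5192391)
q + ½dt·q⊗(0,ω), renormalized = (0.7450, -0.0219, -0.5027, 0.4380)
a = F/m = (1.0000, -0.7500, 0.5000)
new position p' = (-1.7560, -1.0720, 2.2320)
v' = v + a·dt = (1.8800, 1.5400, 0.4400)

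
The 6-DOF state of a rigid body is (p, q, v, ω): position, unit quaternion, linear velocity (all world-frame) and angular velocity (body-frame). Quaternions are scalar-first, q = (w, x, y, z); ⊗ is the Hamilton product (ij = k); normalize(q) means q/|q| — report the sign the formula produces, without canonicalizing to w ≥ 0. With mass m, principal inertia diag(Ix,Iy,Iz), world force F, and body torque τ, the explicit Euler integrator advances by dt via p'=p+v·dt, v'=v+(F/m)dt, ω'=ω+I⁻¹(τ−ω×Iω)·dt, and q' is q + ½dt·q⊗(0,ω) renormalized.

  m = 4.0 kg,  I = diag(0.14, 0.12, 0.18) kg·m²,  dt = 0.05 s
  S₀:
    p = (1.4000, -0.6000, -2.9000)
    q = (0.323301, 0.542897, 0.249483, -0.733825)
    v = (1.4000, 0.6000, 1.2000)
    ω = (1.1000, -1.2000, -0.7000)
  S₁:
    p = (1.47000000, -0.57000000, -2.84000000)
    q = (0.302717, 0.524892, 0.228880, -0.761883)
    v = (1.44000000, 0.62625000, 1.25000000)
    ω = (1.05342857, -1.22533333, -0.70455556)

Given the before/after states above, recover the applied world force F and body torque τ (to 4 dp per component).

F = (3.2000, 2.1000, 4.0000)
τ = (-0.0800, -0.0300, 0.0100)

v₁ − v₀ = (0.04000000, 0.02625000, 0.05000000)
F = m·Δv/dt = (3.2000, 2.1000, 4.0000)
ω₁ − ω₀ = (-0.04657143, -0.02533333, -0.00455556)
ω₀×(Iω₀) = (0.0504, 0.0308, 0.0264)
τ = I·(Δω/dt) + ω₀×(Iω₀) = (-0.0800, -0.0300, 0.0100)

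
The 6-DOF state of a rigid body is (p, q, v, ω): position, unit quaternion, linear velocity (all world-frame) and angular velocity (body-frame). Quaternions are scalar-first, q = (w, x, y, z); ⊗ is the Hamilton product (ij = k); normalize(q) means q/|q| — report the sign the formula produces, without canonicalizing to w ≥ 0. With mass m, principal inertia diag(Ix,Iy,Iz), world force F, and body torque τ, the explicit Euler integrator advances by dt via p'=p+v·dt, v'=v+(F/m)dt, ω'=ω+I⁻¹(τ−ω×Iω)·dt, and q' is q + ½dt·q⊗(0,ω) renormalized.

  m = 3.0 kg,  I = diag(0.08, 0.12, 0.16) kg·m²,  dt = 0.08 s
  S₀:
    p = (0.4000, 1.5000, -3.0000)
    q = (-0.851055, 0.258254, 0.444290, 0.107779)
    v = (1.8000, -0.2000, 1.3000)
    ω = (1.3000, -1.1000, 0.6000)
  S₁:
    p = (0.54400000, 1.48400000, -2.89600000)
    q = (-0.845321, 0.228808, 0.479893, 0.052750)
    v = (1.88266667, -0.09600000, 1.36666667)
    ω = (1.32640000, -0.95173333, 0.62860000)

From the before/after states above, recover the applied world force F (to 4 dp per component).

Δv = v₁−v₀ = (0.08266667, 0.10400000, 0.06666667)
applied force F = (3.1000, 3.9000, 2.5000)

F = (3.1000, 3.9000, 2.5000)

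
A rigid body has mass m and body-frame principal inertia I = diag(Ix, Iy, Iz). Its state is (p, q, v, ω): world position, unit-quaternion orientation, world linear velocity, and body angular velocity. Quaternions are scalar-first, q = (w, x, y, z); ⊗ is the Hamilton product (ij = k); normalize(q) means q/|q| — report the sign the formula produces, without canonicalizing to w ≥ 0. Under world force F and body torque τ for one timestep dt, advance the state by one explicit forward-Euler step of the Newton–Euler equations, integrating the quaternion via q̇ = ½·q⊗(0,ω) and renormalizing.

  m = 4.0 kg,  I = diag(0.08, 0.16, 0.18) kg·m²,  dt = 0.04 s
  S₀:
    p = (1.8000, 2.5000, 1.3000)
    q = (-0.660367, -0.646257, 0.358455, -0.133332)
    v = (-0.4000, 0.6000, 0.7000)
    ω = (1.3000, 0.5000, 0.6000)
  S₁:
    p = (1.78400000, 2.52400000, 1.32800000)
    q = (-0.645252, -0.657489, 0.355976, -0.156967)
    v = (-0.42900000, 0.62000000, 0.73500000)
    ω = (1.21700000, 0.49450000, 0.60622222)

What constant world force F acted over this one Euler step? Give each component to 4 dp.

velocity change Δv = (-0.02900000, 0.02000000, 0.03500000)
F = m·Δv/dt = (-2.9000, 2.0000, 3.5000)

F = (-2.9000, 2.0000, 3.5000)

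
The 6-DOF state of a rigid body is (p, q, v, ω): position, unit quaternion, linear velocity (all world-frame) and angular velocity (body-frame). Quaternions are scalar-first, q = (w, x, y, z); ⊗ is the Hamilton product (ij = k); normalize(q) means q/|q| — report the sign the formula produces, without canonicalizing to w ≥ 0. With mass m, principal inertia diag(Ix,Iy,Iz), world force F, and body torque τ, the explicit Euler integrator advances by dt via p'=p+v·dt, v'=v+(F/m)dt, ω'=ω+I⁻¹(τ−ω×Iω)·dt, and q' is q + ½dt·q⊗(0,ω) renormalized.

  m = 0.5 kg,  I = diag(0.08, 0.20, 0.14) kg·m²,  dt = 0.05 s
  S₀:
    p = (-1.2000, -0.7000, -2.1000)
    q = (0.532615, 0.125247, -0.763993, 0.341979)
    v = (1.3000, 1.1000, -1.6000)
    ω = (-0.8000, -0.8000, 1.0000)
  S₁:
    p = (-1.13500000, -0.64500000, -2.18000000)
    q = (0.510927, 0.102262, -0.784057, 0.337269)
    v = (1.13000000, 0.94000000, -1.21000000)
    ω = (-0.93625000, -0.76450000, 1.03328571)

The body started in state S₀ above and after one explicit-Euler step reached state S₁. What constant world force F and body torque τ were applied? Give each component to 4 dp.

F = (-1.7000, -1.6000, 3.9000)
τ = (-0.1700, 0.1900, 0.1700)

velocity change Δv = (-0.17000000, -0.16000000, 0.39000000)
applied force F = (-1.7000, -1.6000, 3.9000)
rate change Δω = (-0.13625000, 0.03550000, 0.03328571)
ω₀×(Iω₀) = (0.0480, 0.0480, 0.0768)
I·α + gyro = (-0.1700, 0.1900, 0.1700)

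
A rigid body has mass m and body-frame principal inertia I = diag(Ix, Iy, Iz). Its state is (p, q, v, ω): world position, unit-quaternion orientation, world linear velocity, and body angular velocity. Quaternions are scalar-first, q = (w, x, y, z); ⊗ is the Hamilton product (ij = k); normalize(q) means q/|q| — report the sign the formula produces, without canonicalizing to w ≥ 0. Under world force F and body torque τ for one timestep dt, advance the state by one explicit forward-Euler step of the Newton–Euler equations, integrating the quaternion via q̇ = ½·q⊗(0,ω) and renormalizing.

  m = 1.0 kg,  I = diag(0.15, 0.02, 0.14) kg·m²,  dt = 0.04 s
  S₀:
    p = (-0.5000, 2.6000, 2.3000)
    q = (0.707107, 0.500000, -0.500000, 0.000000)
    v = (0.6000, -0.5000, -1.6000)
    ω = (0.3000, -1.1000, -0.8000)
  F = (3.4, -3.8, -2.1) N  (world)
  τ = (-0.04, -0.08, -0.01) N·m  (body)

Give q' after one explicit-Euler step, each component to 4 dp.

q' = (0.6928, 0.5120, -0.5074, -0.0193)

2q̇ = q⊗(0,ω) = (-0.7000000, 0.6121321, -0.3778177, -0.9656856)
updated quaternion q' = (0.6928, 0.5120, -0.5074, -0.0193)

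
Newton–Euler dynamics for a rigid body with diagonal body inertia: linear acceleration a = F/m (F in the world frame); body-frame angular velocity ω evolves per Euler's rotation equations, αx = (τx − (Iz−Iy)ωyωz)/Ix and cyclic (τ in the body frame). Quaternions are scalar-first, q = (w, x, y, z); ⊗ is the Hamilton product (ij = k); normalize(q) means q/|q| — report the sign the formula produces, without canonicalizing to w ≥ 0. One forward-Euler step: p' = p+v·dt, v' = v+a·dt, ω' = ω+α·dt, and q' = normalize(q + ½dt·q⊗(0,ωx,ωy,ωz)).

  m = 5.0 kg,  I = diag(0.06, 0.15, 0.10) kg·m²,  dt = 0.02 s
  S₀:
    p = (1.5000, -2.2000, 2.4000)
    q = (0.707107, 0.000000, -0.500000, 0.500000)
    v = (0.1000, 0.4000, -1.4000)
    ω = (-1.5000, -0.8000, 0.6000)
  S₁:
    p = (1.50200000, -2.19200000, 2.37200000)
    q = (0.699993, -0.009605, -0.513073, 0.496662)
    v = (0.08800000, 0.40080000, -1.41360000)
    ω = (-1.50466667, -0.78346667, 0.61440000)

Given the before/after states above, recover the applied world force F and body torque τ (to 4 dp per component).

ω₁ − ω₀ = (-0.00466667, 0.01653333, 0.01440000)
τ = I·(Δω/dt) + ω₀×(Iω₀) = (0.0100, 0.1600, 0.1800)
velocity change Δv = (-0.01200000, 0.00080000, -0.01360000)
F = m·Δv/dt = (-3.0000, 0.2000, -3.4000)

F = (-3.0000, 0.2000, -3.4000)
τ = (0.0100, 0.1600, 0.1800)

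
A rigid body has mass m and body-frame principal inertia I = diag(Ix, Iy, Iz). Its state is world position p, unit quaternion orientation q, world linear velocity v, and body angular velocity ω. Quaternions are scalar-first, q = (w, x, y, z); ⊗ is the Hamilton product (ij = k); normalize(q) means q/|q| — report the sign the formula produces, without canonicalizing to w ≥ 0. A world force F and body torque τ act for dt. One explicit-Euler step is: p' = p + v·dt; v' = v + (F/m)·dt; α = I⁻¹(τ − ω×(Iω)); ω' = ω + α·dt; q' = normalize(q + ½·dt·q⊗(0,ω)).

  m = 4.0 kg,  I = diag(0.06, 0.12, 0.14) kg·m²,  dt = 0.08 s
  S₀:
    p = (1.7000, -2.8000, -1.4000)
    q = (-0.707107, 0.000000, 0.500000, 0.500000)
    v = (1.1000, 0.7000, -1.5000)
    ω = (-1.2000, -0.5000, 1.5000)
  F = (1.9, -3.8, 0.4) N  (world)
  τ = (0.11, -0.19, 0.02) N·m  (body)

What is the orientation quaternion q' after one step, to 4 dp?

q⊗(0,ω) = (-0.5000000, 1.8485284, -0.2464465, -0.4606605)
updated quaternion q' = (-0.7248, 0.0737, 0.4886, 0.4801)

q' = (-0.7248, 0.0737, 0.4886, 0.4801)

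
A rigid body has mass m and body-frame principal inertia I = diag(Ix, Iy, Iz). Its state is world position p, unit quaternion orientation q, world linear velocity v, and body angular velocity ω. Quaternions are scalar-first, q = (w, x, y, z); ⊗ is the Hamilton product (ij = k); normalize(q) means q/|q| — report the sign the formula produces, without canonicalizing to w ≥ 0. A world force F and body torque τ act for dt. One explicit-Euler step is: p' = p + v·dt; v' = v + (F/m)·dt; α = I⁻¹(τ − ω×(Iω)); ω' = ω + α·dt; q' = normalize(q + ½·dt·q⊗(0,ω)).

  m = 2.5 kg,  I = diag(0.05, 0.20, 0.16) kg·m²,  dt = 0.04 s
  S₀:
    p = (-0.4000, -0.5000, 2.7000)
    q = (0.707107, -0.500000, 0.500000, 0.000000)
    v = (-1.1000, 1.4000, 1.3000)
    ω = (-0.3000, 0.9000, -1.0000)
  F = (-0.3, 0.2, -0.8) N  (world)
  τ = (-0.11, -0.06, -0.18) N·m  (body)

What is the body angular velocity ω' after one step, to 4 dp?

ω×(Iω) gyroscopic = (0.0360, -0.0330, -0.0405)
α = I⁻¹(τ − ω×Iω) = (-2.9200, -0.1350, -0.8719)
ω + α·dt = (-0.4168, 0.8946, -1.0349)

ω' = (-0.4168, 0.8946, -1.0349)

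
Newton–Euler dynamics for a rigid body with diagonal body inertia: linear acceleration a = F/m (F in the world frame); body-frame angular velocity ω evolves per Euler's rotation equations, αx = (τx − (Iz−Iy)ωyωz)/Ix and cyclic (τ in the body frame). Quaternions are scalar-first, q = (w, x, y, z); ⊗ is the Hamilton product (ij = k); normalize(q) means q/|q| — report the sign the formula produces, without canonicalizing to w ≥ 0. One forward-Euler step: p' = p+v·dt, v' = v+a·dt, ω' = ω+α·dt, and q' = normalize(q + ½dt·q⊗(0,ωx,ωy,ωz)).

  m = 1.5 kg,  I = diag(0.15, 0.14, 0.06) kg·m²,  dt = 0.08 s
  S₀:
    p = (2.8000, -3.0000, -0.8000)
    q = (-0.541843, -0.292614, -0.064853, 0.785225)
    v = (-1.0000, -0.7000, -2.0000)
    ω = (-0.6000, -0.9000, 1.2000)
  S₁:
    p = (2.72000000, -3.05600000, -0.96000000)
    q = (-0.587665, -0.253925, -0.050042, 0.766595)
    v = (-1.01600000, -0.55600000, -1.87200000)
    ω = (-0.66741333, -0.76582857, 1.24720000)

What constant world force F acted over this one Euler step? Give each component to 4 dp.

F = (-0.3000, 2.7000, 2.4000)

v₁ − v₀ = (-0.01600000, 0.14400000, 0.12800000)
F = m·Δv/dt = (-0.3000, 2.7000, 2.4000)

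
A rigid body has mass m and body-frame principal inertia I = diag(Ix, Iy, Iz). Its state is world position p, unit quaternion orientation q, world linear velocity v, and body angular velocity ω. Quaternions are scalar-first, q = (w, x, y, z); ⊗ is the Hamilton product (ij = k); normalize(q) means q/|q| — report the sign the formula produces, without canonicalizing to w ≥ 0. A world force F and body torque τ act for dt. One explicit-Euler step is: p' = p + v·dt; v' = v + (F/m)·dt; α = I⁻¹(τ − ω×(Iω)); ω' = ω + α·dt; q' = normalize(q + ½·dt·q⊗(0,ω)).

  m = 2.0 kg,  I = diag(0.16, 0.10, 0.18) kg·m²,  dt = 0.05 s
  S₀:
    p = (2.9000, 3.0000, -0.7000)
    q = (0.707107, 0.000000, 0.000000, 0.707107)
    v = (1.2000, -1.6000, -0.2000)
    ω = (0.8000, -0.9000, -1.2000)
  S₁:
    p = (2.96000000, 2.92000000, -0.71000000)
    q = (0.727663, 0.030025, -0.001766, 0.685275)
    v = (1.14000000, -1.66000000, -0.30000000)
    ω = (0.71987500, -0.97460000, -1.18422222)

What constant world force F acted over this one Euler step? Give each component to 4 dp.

v₁ − v₀ = (-0.06000000, -0.06000000, -0.10000000)
m·(v₁−v₀)/dt = (-2.4000, -2.4000, -4.0000)

F = (-2.4000, -2.4000, -4.0000)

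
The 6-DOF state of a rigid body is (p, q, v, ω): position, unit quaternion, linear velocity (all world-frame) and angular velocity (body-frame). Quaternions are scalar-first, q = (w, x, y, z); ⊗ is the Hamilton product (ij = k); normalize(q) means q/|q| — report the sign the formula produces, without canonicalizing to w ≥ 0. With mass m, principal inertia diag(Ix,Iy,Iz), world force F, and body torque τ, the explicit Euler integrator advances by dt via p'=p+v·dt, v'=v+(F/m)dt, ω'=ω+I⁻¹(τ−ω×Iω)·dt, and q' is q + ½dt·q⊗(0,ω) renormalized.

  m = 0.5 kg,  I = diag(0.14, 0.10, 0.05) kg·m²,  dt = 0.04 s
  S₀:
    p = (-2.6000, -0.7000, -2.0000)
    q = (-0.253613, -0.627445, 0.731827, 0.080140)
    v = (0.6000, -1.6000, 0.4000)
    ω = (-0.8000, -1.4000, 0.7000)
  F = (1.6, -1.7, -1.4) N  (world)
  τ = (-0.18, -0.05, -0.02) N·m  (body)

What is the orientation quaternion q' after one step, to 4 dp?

Hamilton product q⊗(0,ω) = (0.4665038, 0.8273653, 0.7301577, 1.2863555)
q' = normalize(q + ½dt·q⊗(0,ω)) = (-0.2441, -0.6105, 0.7460, 0.1058)

q' = (-0.2441, -0.6105, 0.7460, 0.1058)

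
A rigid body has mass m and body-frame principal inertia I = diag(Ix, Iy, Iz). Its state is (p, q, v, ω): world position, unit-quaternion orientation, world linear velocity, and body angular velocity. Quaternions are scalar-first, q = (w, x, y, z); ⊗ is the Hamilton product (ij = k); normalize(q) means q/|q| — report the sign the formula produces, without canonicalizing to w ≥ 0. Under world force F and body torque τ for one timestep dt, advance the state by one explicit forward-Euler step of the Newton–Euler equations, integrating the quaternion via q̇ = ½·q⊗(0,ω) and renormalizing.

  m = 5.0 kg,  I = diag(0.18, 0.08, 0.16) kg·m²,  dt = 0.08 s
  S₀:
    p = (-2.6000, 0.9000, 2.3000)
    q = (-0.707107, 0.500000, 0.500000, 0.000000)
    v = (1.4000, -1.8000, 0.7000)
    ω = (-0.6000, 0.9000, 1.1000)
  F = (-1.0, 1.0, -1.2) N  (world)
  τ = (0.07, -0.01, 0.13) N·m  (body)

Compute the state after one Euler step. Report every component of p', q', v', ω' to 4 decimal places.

p' = (-2.4880, 0.7560, 2.3560)
q' = (-0.7118, 0.5379, 0.4517, -0.0011)
v' = (1.3840, -1.7840, 0.6808)
ω' = (-0.6041, 0.9032, 1.1380)

ω×(Iω) gyroscopic = (0.0792, -0.0132, 0.0540)
angular accel α = (-0.0511, 0.0400, 0.4750)
new body rate ω' = (-0.6041, 0.9032, 1.1380)
q⊗(0,ω) = (-0.1500000, 0.9742642, -1.1863963, -0.0278177)
updated quaternion q' = (-0.7118, 0.5379, 0.4517, -0.0011)
linear accel F/m = (-0.2000, 0.2000, -0.2400)
p' = p + v·dt = (-2.4880, 0.7560, 2.3560)
v' = v + a·dt = (1.3840, -1.7840, 0.6808)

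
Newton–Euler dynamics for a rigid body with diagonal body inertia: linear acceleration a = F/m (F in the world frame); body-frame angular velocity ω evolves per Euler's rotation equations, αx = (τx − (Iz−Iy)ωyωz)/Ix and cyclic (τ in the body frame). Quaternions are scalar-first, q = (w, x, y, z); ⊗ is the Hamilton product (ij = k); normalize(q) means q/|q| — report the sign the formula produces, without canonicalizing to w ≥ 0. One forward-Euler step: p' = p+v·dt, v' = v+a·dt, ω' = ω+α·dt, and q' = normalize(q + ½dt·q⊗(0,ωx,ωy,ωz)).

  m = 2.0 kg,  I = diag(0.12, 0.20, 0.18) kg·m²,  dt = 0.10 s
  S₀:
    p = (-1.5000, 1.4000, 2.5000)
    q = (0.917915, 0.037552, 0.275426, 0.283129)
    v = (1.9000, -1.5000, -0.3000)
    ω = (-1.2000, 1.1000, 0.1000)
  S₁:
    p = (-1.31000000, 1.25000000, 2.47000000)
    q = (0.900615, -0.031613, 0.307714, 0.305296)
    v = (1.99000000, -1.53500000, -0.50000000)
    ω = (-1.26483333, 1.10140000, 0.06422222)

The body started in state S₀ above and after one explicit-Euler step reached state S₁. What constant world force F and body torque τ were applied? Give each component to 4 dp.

v₁ − v₀ = (0.09000000, -0.03500000, -0.20000000)
applied force F = (1.8000, -0.7000, -4.0000)
rate change Δω = (-0.06483333, 0.00140000, -0.03577778)
gyro term ω₀×Iω₀ = (-0.0022, 0.0072, -0.1056)
τ = I·(Δω/dt) + ω₀×(Iω₀) = (-0.0800, 0.0100, -0.1700)

F = (1.8000, -0.7000, -4.0000)
τ = (-0.0800, 0.0100, -0.1700)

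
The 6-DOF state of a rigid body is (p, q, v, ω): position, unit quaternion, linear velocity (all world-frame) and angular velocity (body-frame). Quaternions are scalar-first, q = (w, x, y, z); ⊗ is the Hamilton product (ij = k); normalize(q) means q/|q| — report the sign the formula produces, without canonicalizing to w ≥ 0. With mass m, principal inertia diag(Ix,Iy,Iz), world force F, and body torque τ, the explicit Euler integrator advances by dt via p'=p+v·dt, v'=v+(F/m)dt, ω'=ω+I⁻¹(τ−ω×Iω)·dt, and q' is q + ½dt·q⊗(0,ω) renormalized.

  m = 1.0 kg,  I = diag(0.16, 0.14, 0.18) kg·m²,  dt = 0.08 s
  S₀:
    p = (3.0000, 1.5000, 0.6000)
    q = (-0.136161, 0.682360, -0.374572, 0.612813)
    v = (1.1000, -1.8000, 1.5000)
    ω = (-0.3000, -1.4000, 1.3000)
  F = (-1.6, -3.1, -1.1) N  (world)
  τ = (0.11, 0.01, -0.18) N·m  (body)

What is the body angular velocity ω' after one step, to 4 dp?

ω×(Iω) gyroscopic = (-0.0728, 0.0078, -0.0084)
(τ − ω×Iω)/I = (1.1425, 0.0157, -0.9533)
new body rate ω' = (-0.2086, -1.3987, 1.2237)

ω' = (-0.2086, -1.3987, 1.2237)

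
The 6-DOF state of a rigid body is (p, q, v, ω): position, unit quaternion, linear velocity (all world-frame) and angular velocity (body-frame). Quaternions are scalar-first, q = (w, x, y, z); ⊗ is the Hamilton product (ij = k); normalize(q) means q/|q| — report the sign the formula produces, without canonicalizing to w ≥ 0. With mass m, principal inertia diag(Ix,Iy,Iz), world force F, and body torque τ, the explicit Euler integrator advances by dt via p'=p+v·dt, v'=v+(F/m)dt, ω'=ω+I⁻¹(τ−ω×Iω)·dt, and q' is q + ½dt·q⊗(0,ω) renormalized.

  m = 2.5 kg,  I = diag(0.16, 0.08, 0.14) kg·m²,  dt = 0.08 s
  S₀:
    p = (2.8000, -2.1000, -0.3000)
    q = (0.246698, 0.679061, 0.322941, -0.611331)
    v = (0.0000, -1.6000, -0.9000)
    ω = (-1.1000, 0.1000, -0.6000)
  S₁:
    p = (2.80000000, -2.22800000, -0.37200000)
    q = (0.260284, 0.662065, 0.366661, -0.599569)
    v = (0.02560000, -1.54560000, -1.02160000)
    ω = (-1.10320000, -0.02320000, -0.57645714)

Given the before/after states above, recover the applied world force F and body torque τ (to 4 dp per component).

F = (0.8000, 1.7000, -3.8000)
τ = (-0.0100, -0.1100, 0.0500)

v₁ − v₀ = (0.02560000, 0.05440000, -0.12160000)
applied force F = (0.8000, 1.7000, -3.8000)
rate change Δω = (-0.00320000, -0.12320000, 0.02354286)
τ = I·(Δω/dt) + ω₀×(Iω₀) = (-0.0100, -0.1100, 0.0500)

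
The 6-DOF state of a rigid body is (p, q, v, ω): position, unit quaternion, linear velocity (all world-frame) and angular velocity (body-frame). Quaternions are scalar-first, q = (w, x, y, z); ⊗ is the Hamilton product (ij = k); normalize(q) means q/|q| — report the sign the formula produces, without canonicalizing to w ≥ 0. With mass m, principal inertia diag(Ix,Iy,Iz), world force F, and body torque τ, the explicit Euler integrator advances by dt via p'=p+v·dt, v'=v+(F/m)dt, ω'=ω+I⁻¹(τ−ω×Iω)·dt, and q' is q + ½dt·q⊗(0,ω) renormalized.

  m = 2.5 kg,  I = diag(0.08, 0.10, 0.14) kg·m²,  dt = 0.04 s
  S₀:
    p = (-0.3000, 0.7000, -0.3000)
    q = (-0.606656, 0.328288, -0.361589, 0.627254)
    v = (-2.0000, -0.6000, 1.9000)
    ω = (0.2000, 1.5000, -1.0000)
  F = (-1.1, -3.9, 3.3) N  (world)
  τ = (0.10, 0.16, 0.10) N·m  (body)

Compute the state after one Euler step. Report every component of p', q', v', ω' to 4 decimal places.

p + v·dt = (-0.3800, 0.6760, -0.2240)
v + (F/m)dt = (-2.0176, -0.6624, 1.9528)
(τ − ω×Iω)/I = (2.0000, 1.4800, 0.6714)
new body rate ω' = (0.2800, 1.5592, -0.9731)
Hamilton product q⊗(0,ω) = (1.1039799, -0.7006232, -0.4562452, 1.1714058)
q' = normalize(q + ½dt·q⊗(0,ω)) = (-0.5842, 0.3141, -0.3705, 0.6503)

p' = (-0.3800, 0.6760, -0.2240)
q' = (-0.5842, 0.3141, -0.3705, 0.6503)
v' = (-2.0176, -0.6624, 1.9528)
ω' = (0.2800, 1.5592, -0.9731)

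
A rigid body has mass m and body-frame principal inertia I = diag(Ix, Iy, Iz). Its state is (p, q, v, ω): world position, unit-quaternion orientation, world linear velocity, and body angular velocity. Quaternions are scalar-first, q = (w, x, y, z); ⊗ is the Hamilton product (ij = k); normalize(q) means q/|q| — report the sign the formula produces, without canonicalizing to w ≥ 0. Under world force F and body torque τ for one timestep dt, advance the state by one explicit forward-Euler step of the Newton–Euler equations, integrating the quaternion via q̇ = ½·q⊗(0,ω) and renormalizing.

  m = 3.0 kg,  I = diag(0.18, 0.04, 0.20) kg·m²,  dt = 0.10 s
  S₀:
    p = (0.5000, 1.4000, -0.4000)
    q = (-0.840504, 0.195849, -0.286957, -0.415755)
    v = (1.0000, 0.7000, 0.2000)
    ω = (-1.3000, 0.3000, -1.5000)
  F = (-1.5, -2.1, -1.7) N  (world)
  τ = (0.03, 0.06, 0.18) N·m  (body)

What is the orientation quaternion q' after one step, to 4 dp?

q⊗(0,ω) = (-0.2829417, 1.6478172, 0.5821038, 0.9464666)
updated quaternion q' = (-0.8504, 0.2768, -0.2566, -0.3666)

q' = (-0.8504, 0.2768, -0.2566, -0.3666)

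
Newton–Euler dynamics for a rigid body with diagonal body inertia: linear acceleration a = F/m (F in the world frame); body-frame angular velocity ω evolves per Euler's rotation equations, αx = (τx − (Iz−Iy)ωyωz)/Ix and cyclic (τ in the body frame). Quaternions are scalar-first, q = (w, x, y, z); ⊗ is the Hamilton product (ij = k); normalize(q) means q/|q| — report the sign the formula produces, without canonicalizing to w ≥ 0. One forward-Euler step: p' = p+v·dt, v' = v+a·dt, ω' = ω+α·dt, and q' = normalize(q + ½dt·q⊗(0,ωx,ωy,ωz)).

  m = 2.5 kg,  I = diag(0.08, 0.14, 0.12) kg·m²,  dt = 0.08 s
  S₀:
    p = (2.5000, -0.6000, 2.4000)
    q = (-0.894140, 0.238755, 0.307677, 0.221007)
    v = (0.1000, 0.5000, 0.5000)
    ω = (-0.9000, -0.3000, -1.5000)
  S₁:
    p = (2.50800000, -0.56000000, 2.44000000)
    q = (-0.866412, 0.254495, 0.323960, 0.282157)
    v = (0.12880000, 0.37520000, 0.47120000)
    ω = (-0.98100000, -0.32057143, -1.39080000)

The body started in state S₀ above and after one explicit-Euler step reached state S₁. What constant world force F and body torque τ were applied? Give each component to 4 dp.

velocity change Δv = (0.02880000, -0.12480000, -0.02880000)
m·(v₁−v₀)/dt = (0.9000, -3.9000, -0.9000)
ω₁ − ω₀ = (-0.08100000, -0.02057143, 0.10920000)
precession coupling = (-0.0090, -0.0540, 0.0162)
I·α + gyro = (-0.0900, -0.0900, 0.1800)

F = (0.9000, -3.9000, -0.9000)
τ = (-0.0900, -0.0900, 0.1800)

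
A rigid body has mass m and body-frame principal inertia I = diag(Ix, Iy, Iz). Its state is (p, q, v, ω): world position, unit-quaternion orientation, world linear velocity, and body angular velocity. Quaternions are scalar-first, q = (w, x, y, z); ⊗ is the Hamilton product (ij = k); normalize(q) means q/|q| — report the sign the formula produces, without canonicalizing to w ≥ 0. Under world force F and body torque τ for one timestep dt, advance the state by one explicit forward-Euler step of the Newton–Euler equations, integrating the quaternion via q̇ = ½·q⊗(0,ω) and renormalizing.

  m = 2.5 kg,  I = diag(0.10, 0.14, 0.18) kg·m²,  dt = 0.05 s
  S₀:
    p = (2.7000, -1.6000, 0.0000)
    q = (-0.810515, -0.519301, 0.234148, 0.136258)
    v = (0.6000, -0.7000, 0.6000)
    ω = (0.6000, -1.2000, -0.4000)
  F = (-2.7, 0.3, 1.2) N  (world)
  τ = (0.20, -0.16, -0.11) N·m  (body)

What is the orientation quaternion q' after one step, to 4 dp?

q⊗(0,ω) = (0.6470614, -0.4164586, 0.8466524, 0.8068784)
q + ½dt·q⊗(0,ω), renormalized = (-0.7939, -0.5294, 0.2552, 0.1563)

q' = (-0.7939, -0.5294, 0.2552, 0.1563)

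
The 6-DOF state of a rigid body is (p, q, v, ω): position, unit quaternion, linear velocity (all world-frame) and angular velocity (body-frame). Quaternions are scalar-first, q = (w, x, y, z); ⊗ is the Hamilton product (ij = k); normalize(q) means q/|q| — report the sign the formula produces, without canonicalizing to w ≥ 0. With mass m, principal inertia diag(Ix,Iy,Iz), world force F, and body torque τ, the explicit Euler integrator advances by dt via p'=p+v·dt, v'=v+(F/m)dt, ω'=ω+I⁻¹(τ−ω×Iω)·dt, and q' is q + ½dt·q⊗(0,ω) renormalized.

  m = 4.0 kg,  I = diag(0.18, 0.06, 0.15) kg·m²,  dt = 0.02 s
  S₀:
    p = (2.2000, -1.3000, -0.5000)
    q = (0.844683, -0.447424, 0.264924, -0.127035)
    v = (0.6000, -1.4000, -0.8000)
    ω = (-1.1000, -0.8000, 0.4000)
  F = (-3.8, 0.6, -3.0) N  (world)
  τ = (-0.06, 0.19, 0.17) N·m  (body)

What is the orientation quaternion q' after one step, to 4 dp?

q' = (0.8423, -0.4566, 0.2613, -0.1172)

2q̇ = q⊗(0,ω) = (-0.2294132, -0.9248097, -0.3570383, 0.9872288)
updated quaternion q' = (0.8423, -0.4566, 0.2613, -0.1172)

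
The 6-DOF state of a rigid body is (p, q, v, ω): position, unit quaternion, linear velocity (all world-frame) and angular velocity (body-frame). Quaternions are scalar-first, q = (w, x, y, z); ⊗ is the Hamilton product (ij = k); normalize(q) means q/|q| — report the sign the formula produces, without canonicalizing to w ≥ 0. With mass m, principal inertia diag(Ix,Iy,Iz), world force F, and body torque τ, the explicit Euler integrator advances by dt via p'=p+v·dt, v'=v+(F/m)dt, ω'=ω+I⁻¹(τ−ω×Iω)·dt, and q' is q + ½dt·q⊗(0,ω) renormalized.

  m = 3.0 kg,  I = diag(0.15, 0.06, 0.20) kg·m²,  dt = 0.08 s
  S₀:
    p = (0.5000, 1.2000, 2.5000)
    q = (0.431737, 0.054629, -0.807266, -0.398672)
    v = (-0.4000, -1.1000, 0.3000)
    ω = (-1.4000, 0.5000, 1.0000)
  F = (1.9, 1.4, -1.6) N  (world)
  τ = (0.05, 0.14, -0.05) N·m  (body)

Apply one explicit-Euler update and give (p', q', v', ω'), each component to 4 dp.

p' = (0.4680, 1.1120, 2.5240)
q' = (0.4657, 0.0061, -0.7765, -0.4244)
v' = (-0.3493, -1.0627, 0.2573)
ω' = (-1.4107, 0.5933, 0.9548)

gyro term ω×Iω = (0.0700, 0.0700, 0.0630)
α = I⁻¹(τ − ω×Iω) = (-0.1333, 1.1667, -0.5650)
ω' = ω + α·dt = (-1.4107, 0.5933, 0.9548)
2q̇ = q⊗(0,ω) = (0.8787856, -1.2123618, 0.7193803, -0.6711209)
q' = normalize(q + ½dt·q⊗(0,ω)) = (0.4657, 0.0061, -0.7765, -0.4244)
a = F/m = (0.6333, 0.4667, -0.5333)
p + v·dt = (0.4680, 1.1120, 2.5240)
new velocity v' = (-0.3493, -1.0627, 0.2573)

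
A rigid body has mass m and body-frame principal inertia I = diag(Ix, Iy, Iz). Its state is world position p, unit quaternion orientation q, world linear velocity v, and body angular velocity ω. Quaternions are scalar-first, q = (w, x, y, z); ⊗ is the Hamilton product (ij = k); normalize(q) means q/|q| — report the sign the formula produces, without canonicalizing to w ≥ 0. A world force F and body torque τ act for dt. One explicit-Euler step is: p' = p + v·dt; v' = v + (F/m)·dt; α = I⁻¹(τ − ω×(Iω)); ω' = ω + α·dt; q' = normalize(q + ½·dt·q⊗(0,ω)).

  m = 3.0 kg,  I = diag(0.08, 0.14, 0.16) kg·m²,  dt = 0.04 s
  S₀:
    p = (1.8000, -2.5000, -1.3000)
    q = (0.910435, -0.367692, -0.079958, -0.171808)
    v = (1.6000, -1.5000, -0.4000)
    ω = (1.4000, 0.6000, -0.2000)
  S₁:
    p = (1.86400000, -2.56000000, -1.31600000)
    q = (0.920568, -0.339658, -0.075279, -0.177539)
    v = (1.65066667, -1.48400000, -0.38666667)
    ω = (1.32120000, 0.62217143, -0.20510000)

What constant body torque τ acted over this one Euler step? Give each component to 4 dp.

ω₁ − ω₀ = (-0.07880000, 0.02217143, -0.00510000)
precession coupling = (-0.0024, 0.0224, 0.0504)
τ = I·(Δω/dt) + ω₀×(Iω₀) = (-0.1600, 0.1000, 0.0300)

τ = (-0.1600, 0.1000, 0.0300)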